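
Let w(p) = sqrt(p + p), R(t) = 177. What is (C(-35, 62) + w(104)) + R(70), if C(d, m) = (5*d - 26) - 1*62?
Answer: -86 + 4*sqrt(13) ≈ -71.578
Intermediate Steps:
C(d, m) = -88 + 5*d (C(d, m) = (-26 + 5*d) - 62 = -88 + 5*d)
w(p) = sqrt(2)*sqrt(p) (w(p) = sqrt(2*p) = sqrt(2)*sqrt(p))
(C(-35, 62) + w(104)) + R(70) = ((-88 + 5*(-35)) + sqrt(2)*sqrt(104)) + 177 = ((-88 - 175) + sqrt(2)*(2*sqrt(26))) + 177 = (-263 + 4*sqrt(13)) + 177 = -86 + 4*sqrt(13)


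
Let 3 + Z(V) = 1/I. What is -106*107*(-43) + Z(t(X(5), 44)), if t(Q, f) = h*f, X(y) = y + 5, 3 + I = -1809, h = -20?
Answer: 883717835/1812 ≈ 4.8770e+5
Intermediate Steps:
I = -1812 (I = -3 - 1809 = -1812)
X(y) = 5 + y
t(Q, f) = -20*f
Z(V) = -5437/1812 (Z(V) = -3 + 1/(-1812) = -3 - 1/1812 = -5437/1812)
-106*107*(-43) + Z(t(X(5), 44)) = -106*107*(-43) - 5437/1812 = -11342*(-43) - 5437/1812 = 487706 - 5437/1812 = 883717835/1812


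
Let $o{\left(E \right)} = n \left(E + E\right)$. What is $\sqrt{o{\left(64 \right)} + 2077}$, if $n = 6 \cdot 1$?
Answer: $\sqrt{2845} \approx 53.339$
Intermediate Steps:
$n = 6$
$o{\left(E \right)} = 12 E$ ($o{\left(E \right)} = 6 \left(E + E\right) = 6 \cdot 2 E = 12 E$)
$\sqrt{o{\left(64 \right)} + 2077} = \sqrt{12 \cdot 64 + 2077} = \sqrt{768 + 2077} = \sqrt{2845}$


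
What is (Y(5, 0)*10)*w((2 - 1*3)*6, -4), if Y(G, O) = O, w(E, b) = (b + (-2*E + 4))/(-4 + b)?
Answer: 0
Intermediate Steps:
w(E, b) = (4 + b - 2*E)/(-4 + b) (w(E, b) = (b + (4 - 2*E))/(-4 + b) = (4 + b - 2*E)/(-4 + b))
(Y(5, 0)*10)*w((2 - 1*3)*6, -4) = (0*10)*((4 - 4 - 2*(2 - 1*3)*6)/(-4 - 4)) = 0*((4 - 4 - 2*(2 - 3)*6)/(-8)) = 0*(-(4 - 4 - (-2)*6)/8) = 0*(-(4 - 4 - 2*(-6))/8) = 0*(-(4 - 4 + 12)/8) = 0*(-⅛*12) = 0*(-3/2) = 0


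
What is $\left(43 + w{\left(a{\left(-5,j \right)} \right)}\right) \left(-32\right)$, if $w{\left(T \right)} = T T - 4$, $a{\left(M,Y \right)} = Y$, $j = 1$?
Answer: $-1280$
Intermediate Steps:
$w{\left(T \right)} = -4 + T^{2}$ ($w{\left(T \right)} = T^{2} - 4 = -4 + T^{2}$)
$\left(43 + w{\left(a{\left(-5,j \right)} \right)}\right) \left(-32\right) = \left(43 - \left(4 - 1^{2}\right)\right) \left(-32\right) = \left(43 + \left(-4 + 1\right)\right) \left(-32\right) = \left(43 - 3\right) \left(-32\right) = 40 \left(-32\right) = -1280$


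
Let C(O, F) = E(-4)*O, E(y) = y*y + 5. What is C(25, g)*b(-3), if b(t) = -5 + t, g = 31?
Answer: -4200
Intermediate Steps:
E(y) = 5 + y² (E(y) = y² + 5 = 5 + y²)
C(O, F) = 21*O (C(O, F) = (5 + (-4)²)*O = (5 + 16)*O = 21*O)
C(25, g)*b(-3) = (21*25)*(-5 - 3) = 525*(-8) = -4200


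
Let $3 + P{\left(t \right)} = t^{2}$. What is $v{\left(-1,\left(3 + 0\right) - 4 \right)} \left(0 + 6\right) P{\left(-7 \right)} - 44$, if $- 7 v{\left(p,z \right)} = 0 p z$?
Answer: $-44$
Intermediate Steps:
$P{\left(t \right)} = -3 + t^{2}$
$v{\left(p,z \right)} = 0$ ($v{\left(p,z \right)} = - \frac{0 p z}{7} = - \frac{0 z}{7} = \left(- \frac{1}{7}\right) 0 = 0$)
$v{\left(-1,\left(3 + 0\right) - 4 \right)} \left(0 + 6\right) P{\left(-7 \right)} - 44 = 0 \left(0 + 6\right) \left(-3 + \left(-7\right)^{2}\right) - 44 = 0 \cdot 6 \left(-3 + 49\right) - 44 = 0 \cdot 46 - 44 = 0 - 44 = -44$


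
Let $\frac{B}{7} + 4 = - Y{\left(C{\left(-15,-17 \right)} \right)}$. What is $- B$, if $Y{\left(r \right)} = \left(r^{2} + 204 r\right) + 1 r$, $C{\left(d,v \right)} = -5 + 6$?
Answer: $1470$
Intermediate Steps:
$C{\left(d,v \right)} = 1$
$Y{\left(r \right)} = r^{2} + 205 r$ ($Y{\left(r \right)} = \left(r^{2} + 204 r\right) + r = r^{2} + 205 r$)
$B = -1470$ ($B = -28 + 7 \left(- 1 \left(205 + 1\right)\right) = -28 + 7 \left(- 1 \cdot 206\right) = -28 + 7 \left(\left(-1\right) 206\right) = -28 + 7 \left(-206\right) = -28 - 1442 = -1470$)
$- B = \left(-1\right) \left(-1470\right) = 1470$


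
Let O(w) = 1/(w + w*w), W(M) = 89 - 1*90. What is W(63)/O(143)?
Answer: -20592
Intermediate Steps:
W(M) = -1 (W(M) = 89 - 90 = -1)
O(w) = 1/(w + w**2)
W(63)/O(143) = -1/(1/(143*(1 + 143))) = -1/((1/143)/144) = -1/((1/143)*(1/144)) = -1/1/20592 = -1*20592 = -20592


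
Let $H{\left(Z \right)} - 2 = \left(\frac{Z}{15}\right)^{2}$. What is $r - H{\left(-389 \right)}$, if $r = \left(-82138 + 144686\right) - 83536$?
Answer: $- \frac{4874071}{225} \approx -21663.0$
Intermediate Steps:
$r = -20988$ ($r = 62548 - 83536 = -20988$)
$H{\left(Z \right)} = 2 + \frac{Z^{2}}{225}$ ($H{\left(Z \right)} = 2 + \left(\frac{Z}{15}\right)^{2} = 2 + \frac{Z^{2}}{225}$)
$r - H{\left(-389 \right)} = -20988 - \left(2 + \frac{\left(-389\right)^{2}}{225}\right) = -20988 - \left(2 + \frac{1}{225} \cdot 151321\right) = -20988 - \left(2 + \frac{151321}{225}\right) = -20988 - \frac{151771}{225} = - \frac{4874071}{225}$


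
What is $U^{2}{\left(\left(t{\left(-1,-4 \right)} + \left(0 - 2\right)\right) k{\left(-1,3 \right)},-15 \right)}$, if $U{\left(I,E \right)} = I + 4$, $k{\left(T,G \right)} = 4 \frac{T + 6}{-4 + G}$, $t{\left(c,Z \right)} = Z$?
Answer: $15376$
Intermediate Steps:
$k{\left(T,G \right)} = \frac{4 \left(6 + T\right)}{-4 + G}$ ($k{\left(T,G \right)} = 4 \frac{6 + T}{-4 + G} = \frac{4 \left(6 + T\right)}{-4 + G}$)
$U{\left(I,E \right)} = 4 + I$
$U^{2}{\left(\left(t{\left(-1,-4 \right)} + \left(0 - 2\right)\right) k{\left(-1,3 \right)},-15 \right)} = \left(4 + \left(-4 + \left(0 - 2\right)\right) \frac{4 \left(6 - 1\right)}{-4 + 3}\right)^{2} = \left(4 + \left(-4 - 2\right) 4 \frac{1}{-1} \cdot 5\right)^{2} = \left(4 - 6 \cdot 4 \left(-1\right) 5\right)^{2} = \left(4 - -120\right)^{2} = \left(4 + 120\right)^{2} = 124^{2} = 15376$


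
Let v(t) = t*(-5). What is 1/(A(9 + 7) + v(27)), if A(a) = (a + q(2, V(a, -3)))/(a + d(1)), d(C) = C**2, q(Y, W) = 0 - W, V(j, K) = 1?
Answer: -17/2280 ≈ -0.0074561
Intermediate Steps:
q(Y, W) = -W
v(t) = -5*t
A(a) = (-1 + a)/(1 + a) (A(a) = (a - 1*1)/(a + 1**2) = (a - 1)/(a + 1) = (-1 + a)/(1 + a))
1/(A(9 + 7) + v(27)) = 1/((-1 + (9 + 7))/(1 + (9 + 7)) - 5*27) = 1/((-1 + 16)/(1 + 16) - 135) = 1/(15/17 - 135) = 1/(-2280/17) = -17/2280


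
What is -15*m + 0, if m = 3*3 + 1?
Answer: -150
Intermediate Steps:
m = 10 (m = 9 + 1 = 10)
-15*m + 0 = -15*10 + 0 = -150 + 0 = -150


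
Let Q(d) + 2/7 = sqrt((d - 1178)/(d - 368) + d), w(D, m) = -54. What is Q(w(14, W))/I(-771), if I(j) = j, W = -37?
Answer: 2/5397 - I*sqrt(2274158)/162681 ≈ 0.00037058 - 0.0092699*I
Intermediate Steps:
Q(d) = -2/7 + sqrt(d + (-1178 + d)/(-368 + d)) (Q(d) = -2/7 + sqrt((d - 1178)/(d - 368) + d) = -2/7 + sqrt((-1178 + d)/(-368 + d) + d) = -2/7 + sqrt(d + (-1178 + d)/(-368 + d)))
Q(w(14, W))/I(-771) = (-2/7 + sqrt((-1178 - 54 - 54*(-368 - 54))/(-368 - 54)))/(-771) = (-2/7 + sqrt((-1178 - 54 - 54*(-422))/(-422)))*(-1/771) = (-2/7 + sqrt(-(-1178 - 54 + 22788)/422))*(-1/771) = (-2/7 + sqrt(-1/422*21556))*(-1/771) = (-2/7 + sqrt(-10778/211))*(-1/771) = (-2/7 + I*sqrt(2274158)/211)*(-1/771) = 2/5397 - I*sqrt(2274158)/162681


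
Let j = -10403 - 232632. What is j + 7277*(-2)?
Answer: -257589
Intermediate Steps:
j = -243035
j + 7277*(-2) = -243035 + 7277*(-2) = -243035 - 14554 = -257589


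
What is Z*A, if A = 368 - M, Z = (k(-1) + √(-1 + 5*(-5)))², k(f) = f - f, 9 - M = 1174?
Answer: -39858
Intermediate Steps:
M = -1165 (M = 9 - 1*1174 = 9 - 1174 = -1165)
k(f) = 0
Z = -26 (Z = (0 + √(-1 + 5*(-5)))² = (0 + √(-1 - 25))² = (0 + √(-26))² = (0 + I*√26)² = (I*√26)² = -26)
A = 1533 (A = 368 - 1*(-1165) = 368 + 1165 = 1533)
Z*A = -26*1533 = -39858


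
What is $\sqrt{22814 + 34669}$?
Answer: $3 \sqrt{6387} \approx 239.76$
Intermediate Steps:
$\sqrt{22814 + 34669} = \sqrt{57483} = 3 \sqrt{6387}$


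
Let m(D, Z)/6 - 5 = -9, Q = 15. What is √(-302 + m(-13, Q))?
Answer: I*√326 ≈ 18.055*I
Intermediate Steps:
m(D, Z) = -24 (m(D, Z) = 30 + 6*(-9) = 30 - 54 = -24)
√(-302 + m(-13, Q)) = √(-302 - 24) = √(-326) = I*√326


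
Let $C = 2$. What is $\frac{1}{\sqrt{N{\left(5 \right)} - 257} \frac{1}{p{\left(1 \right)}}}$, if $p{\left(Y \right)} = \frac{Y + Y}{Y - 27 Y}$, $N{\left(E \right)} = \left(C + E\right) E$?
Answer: $\frac{i \sqrt{222}}{2886} \approx 0.0051627 i$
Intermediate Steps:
$N{\left(E \right)} = E \left(2 + E\right)$ ($N{\left(E \right)} = \left(2 + E\right) E = E \left(2 + E\right)$)
$p{\left(Y \right)} = - \frac{1}{13}$ ($p{\left(Y \right)} = \frac{2 Y}{\left(-26\right) Y} = 2 Y \left(- \frac{1}{26 Y}\right) = - \frac{1}{13}$)
$\frac{1}{\sqrt{N{\left(5 \right)} - 257} \frac{1}{p{\left(1 \right)}}} = \frac{1}{\sqrt{5 \left(2 + 5\right) - 257} \frac{1}{- \frac{1}{13}}} = \frac{1}{\sqrt{5 \cdot 7 - 257} \left(-13\right)} = \frac{1}{\sqrt{35 - 257} \left(-13\right)} = \frac{1}{\sqrt{-222} \left(-13\right)} = \frac{1}{i \sqrt{222} \left(-13\right)} = \frac{1}{\left(-13\right) i \sqrt{222}} = \frac{i \sqrt{222}}{2886}$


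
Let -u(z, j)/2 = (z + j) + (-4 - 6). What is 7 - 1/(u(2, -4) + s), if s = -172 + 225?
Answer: 538/77 ≈ 6.9870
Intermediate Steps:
s = 53
u(z, j) = 20 - 2*j - 2*z (u(z, j) = -2*((z + j) + (-4 - 6)) = -2*((j + z) - 10) = -2*(-10 + j + z) = 20 - 2*j - 2*z)
7 - 1/(u(2, -4) + s) = 7 - 1/((20 - 2*(-4) - 2*2) + 53) = 7 - 1/((20 + 8 - 4) + 53) = 7 - 1/(24 + 53) = 7 - 1/77 = 538/77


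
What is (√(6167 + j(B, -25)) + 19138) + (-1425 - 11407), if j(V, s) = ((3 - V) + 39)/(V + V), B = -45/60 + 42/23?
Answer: 6306 + √26946282/66 ≈ 6384.6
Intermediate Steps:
B = 99/92 (B = -45*1/60 + 42*(1/23) = -¾ + 42/23 = 99/92 ≈ 1.0761)
j(V, s) = (42 - V)/(2*V) (j(V, s) = (42 - V)/((2*V)) = (42 - V)*(1/(2*V)) = (42 - V)/(2*V))
(√(6167 + j(B, -25)) + 19138) + (-1425 - 11407) = (√(6167 + (42 - 1*99/92)/(2*(99/92))) + 19138) + (-1425 - 11407) = (√(6167 + (½)*(92/99)*(42 - 99/92)) + 19138) - 12832 = (√(6167 + (½)*(92/99)*(3765/92)) + 19138) - 12832 = (√(6167 + 1255/66) + 19138) - 12832 = (√(408277/66) + 19138) - 12832 = (√26946282/66 + 19138) - 12832 = (19138 + √26946282/66) - 12832 = 6306 + √26946282/66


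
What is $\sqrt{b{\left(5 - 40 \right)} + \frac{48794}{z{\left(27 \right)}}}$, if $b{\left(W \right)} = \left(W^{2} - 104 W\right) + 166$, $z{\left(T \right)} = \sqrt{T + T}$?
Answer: $\frac{\sqrt{45279 + 24397 \sqrt{6}}}{3} \approx 108.03$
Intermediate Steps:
$z{\left(T \right)} = \sqrt{2} \sqrt{T}$ ($z{\left(T \right)} = \sqrt{2 T} = \sqrt{2} \sqrt{T}$)
$b{\left(W \right)} = 166 + W^{2} - 104 W$
$\sqrt{b{\left(5 - 40 \right)} + \frac{48794}{z{\left(27 \right)}}} = \sqrt{\left(166 + \left(5 - 40\right)^{2} - 104 \left(5 - 40\right)\right) + \frac{48794}{\sqrt{2} \sqrt{27}}} = \sqrt{\left(166 + \left(5 - 40\right)^{2} - 104 \left(5 - 40\right)\right) + \frac{48794}{\sqrt{2} \cdot 3 \sqrt{3}}} = \sqrt{\left(166 + \left(-35\right)^{2} - -3640\right) + \frac{48794}{3 \sqrt{6}}} = \sqrt{\left(166 + 1225 + 3640\right) + 48794 \frac{\sqrt{6}}{18}} = \sqrt{5031 + \frac{24397 \sqrt{6}}{9}}$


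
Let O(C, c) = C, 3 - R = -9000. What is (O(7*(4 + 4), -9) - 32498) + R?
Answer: -23439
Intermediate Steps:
R = 9003 (R = 3 - 1*(-9000) = 3 + 9000 = 9003)
(O(7*(4 + 4), -9) - 32498) + R = (7*(4 + 4) - 32498) + 9003 = (7*8 - 32498) + 9003 = (56 - 32498) + 9003 = -32442 + 9003 = -23439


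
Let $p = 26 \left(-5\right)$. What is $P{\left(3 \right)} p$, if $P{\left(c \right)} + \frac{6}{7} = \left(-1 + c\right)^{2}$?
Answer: $- \frac{2860}{7} \approx -408.57$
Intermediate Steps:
$p = -130$
$P{\left(c \right)} = - \frac{6}{7} + \left(-1 + c\right)^{2}$
$P{\left(3 \right)} p = \left(- \frac{6}{7} + \left(-1 + 3\right)^{2}\right) \left(-130\right) = \left(- \frac{6}{7} + 2^{2}\right) \left(-130\right) = \left(- \frac{6}{7} + 4\right) \left(-130\right) = \frac{22}{7} \left(-130\right) = - \frac{2860}{7}$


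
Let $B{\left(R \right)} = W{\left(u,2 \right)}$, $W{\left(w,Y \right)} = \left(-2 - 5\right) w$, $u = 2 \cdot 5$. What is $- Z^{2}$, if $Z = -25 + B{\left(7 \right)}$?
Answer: $-9025$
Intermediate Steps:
$u = 10$
$W{\left(w,Y \right)} = - 7 w$
$B{\left(R \right)} = -70$ ($B{\left(R \right)} = \left(-7\right) 10 = -70$)
$Z = -95$ ($Z = -25 - 70 = -95$)
$- Z^{2} = - \left(-95\right)^{2} = \left(-1\right) 9025 = -9025$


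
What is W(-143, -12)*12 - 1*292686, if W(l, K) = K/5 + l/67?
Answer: -98068038/335 ≈ -2.9274e+5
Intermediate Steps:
W(l, K) = K/5 + l/67 (W(l, K) = K*(1/5) + l*(1/67) = K/5 + l/67)
W(-143, -12)*12 - 1*292686 = ((1/5)*(-12) + (1/67)*(-143))*12 - 1*292686 = (-12/5 - 143/67)*12 - 292686 = -1519/335*12 - 292686 = -18228/335 - 292686 = -98068038/335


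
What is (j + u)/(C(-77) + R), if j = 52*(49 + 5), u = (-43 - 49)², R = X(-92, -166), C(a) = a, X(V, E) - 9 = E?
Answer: -5636/117 ≈ -48.171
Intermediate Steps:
X(V, E) = 9 + E
R = -157 (R = 9 - 166 = -157)
u = 8464 (u = (-92)² = 8464)
j = 2808 (j = 52*54 = 2808)
(j + u)/(C(-77) + R) = (2808 + 8464)/(-77 - 157) = 11272/(-234) = 11272*(-1/234) = -5636/117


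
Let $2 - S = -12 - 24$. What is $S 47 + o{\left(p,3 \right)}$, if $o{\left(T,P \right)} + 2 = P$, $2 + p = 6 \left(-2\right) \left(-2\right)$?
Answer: $1787$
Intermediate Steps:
$p = 22$ ($p = -2 + 6 \left(-2\right) \left(-2\right) = -2 - -24 = -2 + 24 = 22$)
$o{\left(T,P \right)} = -2 + P$
$S = 38$ ($S = 2 - \left(-12 - 24\right) = 2 - -36 = 2 + 36 = 38$)
$S 47 + o{\left(p,3 \right)} = 38 \cdot 47 + \left(-2 + 3\right) = 1786 + 1 = 1787$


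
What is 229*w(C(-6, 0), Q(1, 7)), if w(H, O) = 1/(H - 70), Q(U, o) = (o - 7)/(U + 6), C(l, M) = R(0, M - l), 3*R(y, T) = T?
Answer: -229/68 ≈ -3.3676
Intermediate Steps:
R(y, T) = T/3
C(l, M) = -l/3 + M/3 (C(l, M) = (M - l)/3 = -l/3 + M/3)
Q(U, o) = (-7 + o)/(6 + U)
w(H, O) = 1/(-70 + H)
229*w(C(-6, 0), Q(1, 7)) = 229/(-70 + (-⅓*(-6) + (⅓)*0)) = 229/(-70 + (2 + 0)) = 229/(-70 + 2) = 229/(-68) = 229*(-1/68) = -229/68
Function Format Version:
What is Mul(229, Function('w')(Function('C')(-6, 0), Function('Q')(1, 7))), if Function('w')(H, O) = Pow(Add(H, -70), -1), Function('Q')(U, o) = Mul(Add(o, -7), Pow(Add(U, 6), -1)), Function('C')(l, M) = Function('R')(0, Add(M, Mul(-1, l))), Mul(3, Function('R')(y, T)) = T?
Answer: Rational(-229, 68) ≈ -3.3676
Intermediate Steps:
Function('R')(y, T) = Mul(Rational(1, 3), T)
Function('C')(l, M) = Add(Mul(Rational(-1, 3), l), Mul(Rational(1, 3), M)) (Function('C')(l, M) = Mul(Rational(1, 3), Add(M, Mul(-1, l))) = Add(Mul(Rational(-1, 3), l), Mul(Rational(1, 3), M)))
Function('Q')(U, o) = Mul(Pow(Add(6, U), -1), Add(-7, o)) (Function('Q')(U, o) = Mul(Add(-7, o), Pow(Add(6, U), -1)) = Mul(Pow(Add(6, U), -1), Add(-7, o)))
Function('w')(H, O) = Pow(Add(-70, H), -1)
Mul(229, Function('w')(Function('C')(-6, 0), Function('Q')(1, 7))) = Mul(229, Pow(Add(-70, Add(Mul(Rational(-1, 3), -6), Mul(Rational(1, 3), 0))), -1)) = Mul(229, Pow(Add(-70, Add(2, 0)), -1)) = Mul(229, Pow(Add(-70, 2), -1)) = Mul(229, Pow(-68, -1)) = Mul(229, Rational(-1, 68)) = Rational(-229, 68)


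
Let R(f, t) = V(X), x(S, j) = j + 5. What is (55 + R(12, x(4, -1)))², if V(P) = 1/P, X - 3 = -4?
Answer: 2916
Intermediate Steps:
X = -1 (X = 3 - 4 = -1)
x(S, j) = 5 + j
R(f, t) = -1 (R(f, t) = 1/(-1) = -1)
(55 + R(12, x(4, -1)))² = (55 - 1)² = 54² = 2916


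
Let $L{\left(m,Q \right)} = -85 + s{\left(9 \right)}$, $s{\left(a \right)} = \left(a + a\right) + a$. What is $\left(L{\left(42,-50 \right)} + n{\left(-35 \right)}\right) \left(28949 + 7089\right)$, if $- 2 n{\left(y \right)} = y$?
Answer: $-1459539$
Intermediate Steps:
$s{\left(a \right)} = 3 a$ ($s{\left(a \right)} = 2 a + a = 3 a$)
$L{\left(m,Q \right)} = -58$ ($L{\left(m,Q \right)} = -85 + 3 \cdot 9 = -85 + 27 = -58$)
$n{\left(y \right)} = - \frac{y}{2}$
$\left(L{\left(42,-50 \right)} + n{\left(-35 \right)}\right) \left(28949 + 7089\right) = \left(-58 - - \frac{35}{2}\right) \left(28949 + 7089\right) = \left(-58 + \frac{35}{2}\right) 36038 = \left(- \frac{81}{2}\right) 36038 = -1459539$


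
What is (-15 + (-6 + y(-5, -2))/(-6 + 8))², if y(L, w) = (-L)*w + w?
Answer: 576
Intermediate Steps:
y(L, w) = w - L*w (y(L, w) = -L*w + w = w - L*w)
(-15 + (-6 + y(-5, -2))/(-6 + 8))² = (-15 + (-6 - 2*(1 - 1*(-5)))/(-6 + 8))² = (-15 + (-6 - 2*(1 + 5))/2)² = (-15 + (-6 - 2*6)*(½))² = (-15 + (-6 - 12)*(½))² = (-15 - 18*½)² = (-15 - 9)² = (-24)² = 576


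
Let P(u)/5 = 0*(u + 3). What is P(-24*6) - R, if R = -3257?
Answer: 3257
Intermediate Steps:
P(u) = 0 (P(u) = 5*(0*(u + 3)) = 5*(0*(3 + u)) = 5*0 = 0)
P(-24*6) - R = 0 - 1*(-3257) = 0 + 3257 = 3257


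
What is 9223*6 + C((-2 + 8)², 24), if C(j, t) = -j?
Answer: 55302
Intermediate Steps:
9223*6 + C((-2 + 8)², 24) = 9223*6 - (-2 + 8)² = 55338 - 1*6² = 55338 - 1*36 = 55338 - 36 = 55302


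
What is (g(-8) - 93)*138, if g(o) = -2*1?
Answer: -13110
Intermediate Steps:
g(o) = -2
(g(-8) - 93)*138 = (-2 - 93)*138 = -95*138 = -13110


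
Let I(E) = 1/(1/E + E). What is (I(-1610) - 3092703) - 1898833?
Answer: -12938565458746/2592101 ≈ -4.9915e+6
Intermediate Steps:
I(E) = 1/(E + 1/E)
(I(-1610) - 3092703) - 1898833 = (-1610/(1 + (-1610)²) - 3092703) - 1898833 = (-1610/(1 + 2592100) - 3092703) - 1898833 = (-1610/2592101 - 3092703) - 1898833 = -8016598540613/2592101 - 1898833 = -12938565458746/2592101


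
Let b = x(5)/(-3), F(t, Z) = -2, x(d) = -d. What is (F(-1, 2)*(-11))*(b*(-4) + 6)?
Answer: -44/3 ≈ -14.667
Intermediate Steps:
b = 5/3 (b = -1*5/(-3) = -5*(-⅓) = 5/3 ≈ 1.6667)
(F(-1, 2)*(-11))*(b*(-4) + 6) = (-2*(-11))*((5/3)*(-4) + 6) = 22*(-20/3 + 6) = 22*(-⅔) = -44/3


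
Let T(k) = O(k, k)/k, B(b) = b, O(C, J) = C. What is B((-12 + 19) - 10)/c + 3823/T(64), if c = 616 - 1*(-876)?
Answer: 5703913/1492 ≈ 3823.0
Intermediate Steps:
T(k) = 1 (T(k) = k/k = 1)
c = 1492 (c = 616 + 876 = 1492)
B((-12 + 19) - 10)/c + 3823/T(64) = ((-12 + 19) - 10)/1492 + 3823/1 = (7 - 10)*(1/1492) + 3823*1 = -3*1/1492 + 3823 = -3/1492 + 3823 = 5703913/1492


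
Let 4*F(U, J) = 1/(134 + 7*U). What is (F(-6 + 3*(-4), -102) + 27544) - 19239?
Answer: 265761/32 ≈ 8305.0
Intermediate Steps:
F(U, J) = 1/(4*(134 + 7*U))
(F(-6 + 3*(-4), -102) + 27544) - 19239 = (1/(4*(134 + 7*(-6 + 3*(-4)))) + 27544) - 19239 = (1/(4*(134 + 7*(-6 - 12))) + 27544) - 19239 = (1/(4*(134 + 7*(-18))) + 27544) - 19239 = (1/(4*(134 - 126)) + 27544) - 19239 = ((¼)/8 + 27544) - 19239 = ((¼)*(⅛) + 27544) - 19239 = (1/32 + 27544) - 19239 = 881409/32 - 19239 = 265761/32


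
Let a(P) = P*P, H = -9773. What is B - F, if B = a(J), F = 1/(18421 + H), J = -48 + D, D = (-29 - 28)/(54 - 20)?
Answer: 6167582513/2499272 ≈ 2467.8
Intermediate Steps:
D = -57/34 ≈ -1.6765
J = -1689/34 (J = -48 - 57/34 = -1689/34 ≈ -49.676)
a(P) = P**2
F = 1/8648 (F = 1/(18421 - 9773) = 1/8648 ≈ 0.00011563)
B = 2852721/1156 (B = (-1689/34)**2 = 2852721/1156 ≈ 2467.8)
B - F = 2852721/1156 - 1*1/8648 = 2852721/1156 - 1/8648 = 6167582513/2499272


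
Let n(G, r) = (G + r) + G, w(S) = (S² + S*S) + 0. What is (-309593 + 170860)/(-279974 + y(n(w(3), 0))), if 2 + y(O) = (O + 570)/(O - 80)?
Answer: 3052126/6159775 ≈ 0.49549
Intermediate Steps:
w(S) = 2*S² (w(S) = (S² + S²) + 0 = 2*S² + 0 = 2*S²)
n(G, r) = r + 2*G
y(O) = -2 + (570 + O)/(-80 + O) (y(O) = -2 + (O + 570)/(O - 80) = -2 + (570 + O)/(-80 + O))
(-309593 + 170860)/(-279974 + y(n(w(3), 0))) = (-309593 + 170860)/(-279974 + (730 - (0 + 2*(2*3²)))/(-80 + (0 + 2*(2*3²)))) = -138733/(-279974 + (730 - (0 + 2*(2*9)))/(-80 + (0 + 2*(2*9)))) = -138733/(-279974 + (730 - (0 + 2*18))/(-80 + (0 + 2*18))) = -138733/(-279974 + (730 - (0 + 36))/(-80 + (0 + 36))) = -138733/(-279974 + (730 - 1*36)/(-80 + 36)) = -138733/(-279974 + (730 - 36)/(-44)) = -138733/(-279974 - 1/44*694) = -138733/(-279974 - 347/22) = -138733/(-6159775/22) = -138733*(-22/6159775) = 3052126/6159775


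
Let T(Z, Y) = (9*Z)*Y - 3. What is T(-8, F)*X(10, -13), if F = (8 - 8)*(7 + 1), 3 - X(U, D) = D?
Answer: -48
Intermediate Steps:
X(U, D) = 3 - D
F = 0 (F = 0*8 = 0)
T(Z, Y) = -3 + 9*Y*Z (T(Z, Y) = 9*Y*Z - 3 = -3 + 9*Y*Z)
T(-8, F)*X(10, -13) = (-3 + 9*0*(-8))*(3 - 1*(-13)) = (-3 + 0)*(3 + 13) = -3*16 = -48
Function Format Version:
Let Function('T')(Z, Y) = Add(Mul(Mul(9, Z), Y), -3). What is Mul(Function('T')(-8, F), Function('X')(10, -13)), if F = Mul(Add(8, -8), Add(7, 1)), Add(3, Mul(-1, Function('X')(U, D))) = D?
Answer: -48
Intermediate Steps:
Function('X')(U, D) = Add(3, Mul(-1, D))
F = 0 (F = Mul(0, 8) = 0)
Function('T')(Z, Y) = Add(-3, Mul(9, Y, Z)) (Function('T')(Z, Y) = Add(Mul(9, Y, Z), -3) = Add(-3, Mul(9, Y, Z)))
Mul(Function('T')(-8, F), Function('X')(10, -13)) = Mul(Add(-3, Mul(9, 0, -8)), Add(3, Mul(-1, -13))) = Mul(Add(-3, 0), Add(3, 13)) = Mul(-3, 16) = -48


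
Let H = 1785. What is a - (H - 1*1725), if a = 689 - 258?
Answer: 371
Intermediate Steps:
a = 431
a - (H - 1*1725) = 431 - (1785 - 1*1725) = 431 - (1785 - 1725) = 431 - 1*60 = 431 - 60 = 371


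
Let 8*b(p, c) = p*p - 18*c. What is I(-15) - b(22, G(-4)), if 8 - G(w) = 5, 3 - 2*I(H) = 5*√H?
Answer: -209/4 - 5*I*√15/2 ≈ -52.25 - 9.6825*I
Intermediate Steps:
I(H) = 3/2 - 5*√H/2
G(w) = 3 (G(w) = 8 - 1*5 = 8 - 5 = 3)
b(p, c) = -9*c/4 + p²/8 (b(p, c) = (p*p - 18*c)/8 = (p² - 18*c)/8 = -9*c/4 + p²/8)
I(-15) - b(22, G(-4)) = (3/2 - 5*I*√15/2) - (-9/4*3 + (⅛)*22²) = (3/2 - 5*I*√15/2) - (-27/4 + (⅛)*484) = (3/2 - 5*I*√15/2) - (-27/4 + 121/2) = (3/2 - 5*I*√15/2) - 1*215/4 = (3/2 - 5*I*√15/2) - 215/4 = -209/4 - 5*I*√15/2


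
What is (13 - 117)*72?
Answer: -7488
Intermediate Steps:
(13 - 117)*72 = -104*72 = -7488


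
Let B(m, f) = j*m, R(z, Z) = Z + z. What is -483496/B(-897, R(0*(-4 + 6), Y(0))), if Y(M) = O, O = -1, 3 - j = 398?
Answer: -37192/27255 ≈ -1.3646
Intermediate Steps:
j = -395 (j = 3 - 1*398 = 3 - 398 = -395)
Y(M) = -1
B(m, f) = -395*m
-483496/B(-897, R(0*(-4 + 6), Y(0))) = -483496/((-395*(-897))) = -483496/354315 = -483496*1/354315 = -37192/27255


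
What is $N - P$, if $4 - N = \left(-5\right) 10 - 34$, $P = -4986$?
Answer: $5074$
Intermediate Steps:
$N = 88$ ($N = 4 - \left(\left(-5\right) 10 - 34\right) = 4 - \left(-50 - 34\right) = 4 - -84 = 4 + 84 = 88$)
$N - P = 88 - -4986 = 88 + 4986 = 5074$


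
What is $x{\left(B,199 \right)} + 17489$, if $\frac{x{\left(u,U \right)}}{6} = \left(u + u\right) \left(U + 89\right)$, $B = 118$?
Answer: $425297$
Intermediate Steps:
$x{\left(u,U \right)} = 12 u \left(89 + U\right)$ ($x{\left(u,U \right)} = 6 \left(u + u\right) \left(U + 89\right) = 6 \cdot 2 u \left(89 + U\right) = 12 u \left(89 + U\right)$)
$x{\left(B,199 \right)} + 17489 = 12 \cdot 118 \left(89 + 199\right) + 17489 = 12 \cdot 118 \cdot 288 + 17489 = 407808 + 17489 = 425297$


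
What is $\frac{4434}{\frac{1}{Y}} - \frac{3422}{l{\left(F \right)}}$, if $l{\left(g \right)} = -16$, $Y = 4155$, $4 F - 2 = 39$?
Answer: $\frac{147387871}{8} \approx 1.8423 \cdot 10^{7}$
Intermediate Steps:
$F = \frac{41}{4}$ ($F = \frac{1}{2} + \frac{1}{4} \cdot 39 = \frac{1}{2} + \frac{39}{4} = \frac{41}{4} \approx 10.25$)
$\frac{4434}{\frac{1}{Y}} - \frac{3422}{l{\left(F \right)}} = \frac{4434}{\frac{1}{4155}} - \frac{3422}{-16} = 4434 \frac{1}{\frac{1}{4155}} - - \frac{1711}{8} = 4434 \cdot 4155 + \frac{1711}{8} = 18423270 + \frac{1711}{8} = \frac{147387871}{8}$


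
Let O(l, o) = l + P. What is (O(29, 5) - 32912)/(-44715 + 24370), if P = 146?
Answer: 32737/20345 ≈ 1.6091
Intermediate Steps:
O(l, o) = 146 + l (O(l, o) = l + 146 = 146 + l)
(O(29, 5) - 32912)/(-44715 + 24370) = ((146 + 29) - 32912)/(-44715 + 24370) = (175 - 32912)/(-20345) = -32737*(-1/20345) = 32737/20345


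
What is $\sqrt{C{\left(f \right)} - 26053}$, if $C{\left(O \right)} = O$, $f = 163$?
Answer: $i \sqrt{25890} \approx 160.9 i$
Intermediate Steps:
$\sqrt{C{\left(f \right)} - 26053} = \sqrt{163 - 26053} = \sqrt{-25890} = i \sqrt{25890}$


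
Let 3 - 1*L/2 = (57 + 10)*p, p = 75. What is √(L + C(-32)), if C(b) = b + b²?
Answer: 2*I*√2263 ≈ 95.142*I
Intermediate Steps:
L = -10044 (L = 6 - 2*(57 + 10)*75 = 6 - 134*75 = 6 - 2*5025 = 6 - 10050 = -10044)
√(L + C(-32)) = √(-10044 - 32*(1 - 32)) = √(-10044 - 32*(-31)) = √(-10044 + 992) = √(-9052) = 2*I*√2263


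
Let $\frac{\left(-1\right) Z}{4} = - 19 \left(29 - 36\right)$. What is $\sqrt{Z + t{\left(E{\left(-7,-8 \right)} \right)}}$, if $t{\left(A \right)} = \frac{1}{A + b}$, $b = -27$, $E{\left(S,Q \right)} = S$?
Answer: $\frac{i \sqrt{615026}}{34} \approx 23.066 i$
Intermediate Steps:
$Z = -532$ ($Z = - 4 \left(- 19 \left(29 - 36\right)\right) = - 4 \left(\left(-19\right) \left(-7\right)\right) = \left(-4\right) 133 = -532$)
$t{\left(A \right)} = \frac{1}{-27 + A}$ ($t{\left(A \right)} = \frac{1}{A - 27} = \frac{1}{-27 + A}$)
$\sqrt{Z + t{\left(E{\left(-7,-8 \right)} \right)}} = \sqrt{-532 + \frac{1}{-27 - 7}} = \sqrt{-532 + \frac{1}{-34}} = \sqrt{-532 - \frac{1}{34}} = \sqrt{- \frac{18089}{34}} = \frac{i \sqrt{615026}}{34}$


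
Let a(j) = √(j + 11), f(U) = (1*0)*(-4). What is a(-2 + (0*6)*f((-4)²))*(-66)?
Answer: -198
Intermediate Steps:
f(U) = 0 (f(U) = 0*(-4) = 0)
a(j) = √(11 + j)
a(-2 + (0*6)*f((-4)²))*(-66) = √(11 + (-2 + (0*6)*0))*(-66) = √(11 + (-2 + 0*0))*(-66) = √(11 + (-2 + 0))*(-66) = √(11 - 2)*(-66) = √9*(-66) = 3*(-66) = -198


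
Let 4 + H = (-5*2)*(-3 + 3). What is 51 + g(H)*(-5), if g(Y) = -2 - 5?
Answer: 86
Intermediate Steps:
H = -4 (H = -4 + (-5*2)*(-3 + 3) = -4 - 10*0 = -4 + 0 = -4)
g(Y) = -7
51 + g(H)*(-5) = 51 - 7*(-5) = 51 + 35 = 86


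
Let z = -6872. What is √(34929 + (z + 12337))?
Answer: √40394 ≈ 200.98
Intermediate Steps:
√(34929 + (z + 12337)) = √(34929 + (-6872 + 12337)) = √(34929 + 5465) = √40394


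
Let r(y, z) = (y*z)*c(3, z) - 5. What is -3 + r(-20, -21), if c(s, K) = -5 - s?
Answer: -3368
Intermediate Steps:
r(y, z) = -5 - 8*y*z (r(y, z) = (y*z)*(-5 - 1*3) - 5 = (y*z)*(-5 - 3) - 5 = (y*z)*(-8) - 5 = -8*y*z - 5 = -5 - 8*y*z)
-3 + r(-20, -21) = -3 + (-5 - 8*(-20)*(-21)) = -3 + (-5 - 3360) = -3 - 3365 = -3368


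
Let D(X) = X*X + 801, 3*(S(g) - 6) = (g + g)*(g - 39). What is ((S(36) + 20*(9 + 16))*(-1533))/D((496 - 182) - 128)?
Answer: -221774/11799 ≈ -18.796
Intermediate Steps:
S(g) = 6 + 2*g*(-39 + g)/3 (S(g) = 6 + ((g + g)*(g - 39))/3 = 6 + ((2*g)*(-39 + g))/3 = 6 + (2*g*(-39 + g))/3 = 6 + 2*g*(-39 + g)/3)
D(X) = 801 + X**2 (D(X) = X**2 + 801 = 801 + X**2)
((S(36) + 20*(9 + 16))*(-1533))/D((496 - 182) - 128) = (((6 - 26*36 + (2/3)*36**2) + 20*(9 + 16))*(-1533))/(801 + ((496 - 182) - 128)**2) = (((6 - 936 + (2/3)*1296) + 20*25)*(-1533))/(801 + (314 - 128)**2) = (((6 - 936 + 864) + 500)*(-1533))/(801 + 186**2) = ((-66 + 500)*(-1533))/(801 + 34596) = (434*(-1533))/35397 = -665322*1/35397 = -221774/11799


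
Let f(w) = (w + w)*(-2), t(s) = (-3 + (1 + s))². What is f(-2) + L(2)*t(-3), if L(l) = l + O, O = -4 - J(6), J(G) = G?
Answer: -192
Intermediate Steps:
t(s) = (-2 + s)²
f(w) = -4*w (f(w) = (2*w)*(-2) = -4*w)
O = -10 (O = -4 - 1*6 = -4 - 6 = -10)
L(l) = -10 + l (L(l) = l - 10 = -10 + l)
f(-2) + L(2)*t(-3) = -4*(-2) + (-10 + 2)*(-2 - 3)² = 8 - 8*(-5)² = 8 - 8*25 = 8 - 200 = -192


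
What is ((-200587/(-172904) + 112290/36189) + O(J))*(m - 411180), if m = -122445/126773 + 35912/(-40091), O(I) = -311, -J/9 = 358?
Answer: 1337008485937309030017675281/10600687331347258536 ≈ 1.2612e+8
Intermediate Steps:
J = -3222 (J = -9*358 = -3222)
m = -9461614471/5082456343 (m = -122445*1/126773 + 35912*(-1/40091) = -122445/126773 - 35912/40091 = -9461614471/5082456343 ≈ -1.8616)
((-200587/(-172904) + 112290/36189) + O(J))*(m - 411180) = ((-200587/(-172904) + 112290/36189) - 311)*(-9461614471/5082456343 - 411180) = ((-200587*(-1/172904) + 112290*(1/36189)) - 311)*(-2089813860729211/5082456343) = ((200587/172904 + 37430/12063) - 311)*(-2089813860729211/5082456343) = (8891477701/2085740952 - 311)*(-2089813860729211/5082456343) = -639773958371/2085740952*(-2089813860729211/5082456343) = 1337008485937309030017675281/10600687331347258536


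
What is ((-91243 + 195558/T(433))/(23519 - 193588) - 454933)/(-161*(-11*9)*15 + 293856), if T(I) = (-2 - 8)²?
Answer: -3868495554479/4531837146450 ≈ -0.85363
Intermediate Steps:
T(I) = 100 (T(I) = (-10)² = 100)
((-91243 + 195558/T(433))/(23519 - 193588) - 454933)/(-161*(-11*9)*15 + 293856) = ((-91243 + 195558/100)/(23519 - 193588) - 454933)/(-161*(-11*9)*15 + 293856) = ((-91243 + 195558*(1/100))/(-170069) - 454933)/(-(-15939)*15 + 293856) = ((-91243 + 97779/50)*(-1/170069) - 454933)/(-161*(-1485) + 293856) = (-4464371/50*(-1/170069) - 454933)/(239085 + 293856) = (4464371/8503450 - 454933)/532941 = -3868495554479/8503450*1/532941 = -3868495554479/4531837146450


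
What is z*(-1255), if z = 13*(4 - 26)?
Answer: 358930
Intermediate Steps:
z = -286 (z = 13*(-22) = -286)
z*(-1255) = -286*(-1255) = 358930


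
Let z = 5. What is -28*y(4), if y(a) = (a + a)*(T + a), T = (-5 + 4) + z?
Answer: -1792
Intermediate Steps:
T = 4 (T = (-5 + 4) + 5 = -1 + 5 = 4)
y(a) = 2*a*(4 + a) (y(a) = (a + a)*(4 + a) = (2*a)*(4 + a) = 2*a*(4 + a))
-28*y(4) = -56*4*(4 + 4) = -56*4*8 = -28*64 = -1792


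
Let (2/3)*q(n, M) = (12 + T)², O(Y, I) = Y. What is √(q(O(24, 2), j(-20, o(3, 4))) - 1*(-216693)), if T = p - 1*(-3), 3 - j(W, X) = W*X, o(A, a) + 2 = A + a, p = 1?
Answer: √217077 ≈ 465.92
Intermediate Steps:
o(A, a) = -2 + A + a (o(A, a) = -2 + (A + a) = -2 + A + a)
j(W, X) = 3 - W*X
T = 4 (T = 1 - 1*(-3) = 1 + 3 = 4)
q(n, M) = 384 (q(n, M) = 3*(12 + 4)²/2 = (3/2)*16² = (3/2)*256 = 384)
√(q(O(24, 2), j(-20, o(3, 4))) - 1*(-216693)) = √(384 - 1*(-216693)) = √(384 + 216693) = √217077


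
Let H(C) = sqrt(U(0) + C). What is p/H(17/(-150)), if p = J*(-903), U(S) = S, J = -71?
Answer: -320565*I*sqrt(102)/17 ≈ -1.9044e+5*I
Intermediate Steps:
p = 64113 (p = -71*(-903) = 64113)
H(C) = sqrt(C) (H(C) = sqrt(0 + C) = sqrt(C))
p/H(17/(-150)) = 64113/(sqrt(17/(-150))) = 64113/(sqrt(17*(-1/150))) = 64113/(sqrt(-17/150)) = 64113/((I*sqrt(102)/30)) = 64113*(-5*I*sqrt(102)/17) = -320565*I*sqrt(102)/17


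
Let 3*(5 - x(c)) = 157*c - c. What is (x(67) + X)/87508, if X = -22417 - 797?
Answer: -26693/87508 ≈ -0.30504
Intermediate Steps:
x(c) = 5 - 52*c (x(c) = 5 - (157*c - c)/3 = 5 - 52*c)
X = -23214
(x(67) + X)/87508 = ((5 - 52*67) - 23214)/87508 = ((5 - 3484) - 23214)*(1/87508) = (-3479 - 23214)*(1/87508) = -26693*1/87508 = -26693/87508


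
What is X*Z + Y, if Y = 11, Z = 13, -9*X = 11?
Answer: -44/9 ≈ -4.8889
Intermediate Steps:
X = -11/9 (X = -⅑*11 = -11/9 ≈ -1.2222)
X*Z + Y = -11/9*13 + 11 = -143/9 + 11 = -44/9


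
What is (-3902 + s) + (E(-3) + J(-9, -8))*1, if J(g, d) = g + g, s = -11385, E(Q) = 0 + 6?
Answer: -15299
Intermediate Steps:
E(Q) = 6
J(g, d) = 2*g
(-3902 + s) + (E(-3) + J(-9, -8))*1 = (-3902 - 11385) + (6 + 2*(-9))*1 = -15287 + (6 - 18)*1 = -15287 - 12*1 = -15287 - 12 = -15299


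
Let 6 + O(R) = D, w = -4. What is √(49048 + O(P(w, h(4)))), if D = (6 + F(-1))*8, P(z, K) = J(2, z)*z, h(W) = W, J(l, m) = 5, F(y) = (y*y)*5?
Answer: 17*√170 ≈ 221.65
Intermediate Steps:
F(y) = 5*y² (F(y) = y²*5 = 5*y²)
P(z, K) = 5*z
D = 88 (D = (6 + 5*(-1)²)*8 = (6 + 5*1)*8 = (6 + 5)*8 = 11*8 = 88)
O(R) = 82 (O(R) = -6 + 88 = 82)
√(49048 + O(P(w, h(4)))) = √(49048 + 82) = √49130 = 17*√170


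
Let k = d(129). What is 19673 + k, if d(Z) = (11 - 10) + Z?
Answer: 19803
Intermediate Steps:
d(Z) = 1 + Z
k = 130 (k = 1 + 129 = 130)
19673 + k = 19673 + 130 = 19803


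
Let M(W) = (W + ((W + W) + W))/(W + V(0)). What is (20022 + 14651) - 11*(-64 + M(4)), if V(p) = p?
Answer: 35333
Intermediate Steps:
M(W) = 4 (M(W) = (W + ((W + W) + W))/(W + 0) = (W + (2*W + W))/W = (W + 3*W)/W = (4*W)/W = 4)
(20022 + 14651) - 11*(-64 + M(4)) = (20022 + 14651) - 11*(-64 + 4) = 34673 - 11*(-60) = 34673 + 660 = 35333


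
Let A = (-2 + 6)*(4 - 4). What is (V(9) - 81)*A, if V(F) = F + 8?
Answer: 0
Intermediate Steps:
V(F) = 8 + F
A = 0 (A = 4*0 = 0)
(V(9) - 81)*A = ((8 + 9) - 81)*0 = (17 - 81)*0 = -64*0 = 0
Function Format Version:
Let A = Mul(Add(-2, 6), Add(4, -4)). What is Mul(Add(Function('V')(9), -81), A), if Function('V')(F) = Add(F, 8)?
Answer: 0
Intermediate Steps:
Function('V')(F) = Add(8, F)
A = 0 (A = Mul(4, 0) = 0)
Mul(Add(Function('V')(9), -81), A) = Mul(Add(Add(8, 9), -81), 0) = Mul(Add(17, -81), 0) = Mul(-64, 0) = 0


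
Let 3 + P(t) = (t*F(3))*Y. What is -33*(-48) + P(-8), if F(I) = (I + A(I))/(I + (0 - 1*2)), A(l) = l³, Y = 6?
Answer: 141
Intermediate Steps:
F(I) = (I + I³)/(-2 + I) (F(I) = (I + I³)/(I + (0 - 1*2)) = (I + I³)/(I + (0 - 2)) = (I + I³)/(I - 2) = (I + I³)/(-2 + I))
P(t) = -3 + 180*t (P(t) = -3 + (t*((3 + 3³)/(-2 + 3)))*6 = -3 + (t*((3 + 27)/1))*6 = -3 + (t*(1*30))*6 = -3 + (t*30)*6 = -3 + (30*t)*6 = -3 + 180*t)
-33*(-48) + P(-8) = -33*(-48) + (-3 + 180*(-8)) = 1584 + (-3 - 1440) = 1584 - 1443 = 141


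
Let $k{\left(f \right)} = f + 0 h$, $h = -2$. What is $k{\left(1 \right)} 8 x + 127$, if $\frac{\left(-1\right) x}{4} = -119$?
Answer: $3935$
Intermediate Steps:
$x = 476$ ($x = \left(-4\right) \left(-119\right) = 476$)
$k{\left(f \right)} = f$ ($k{\left(f \right)} = f + 0 \left(-2\right) = f + 0 = f$)
$k{\left(1 \right)} 8 x + 127 = 1 \cdot 8 \cdot 476 + 127 = 8 \cdot 476 + 127 = 3808 + 127 = 3935$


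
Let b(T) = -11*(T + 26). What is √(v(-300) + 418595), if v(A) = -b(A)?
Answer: √415581 ≈ 644.66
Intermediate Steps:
b(T) = -286 - 11*T (b(T) = -11*(26 + T) = -286 - 11*T)
v(A) = 286 + 11*A (v(A) = -(-286 - 11*A) = 286 + 11*A)
√(v(-300) + 418595) = √((286 + 11*(-300)) + 418595) = √((286 - 3300) + 418595) = √(-3014 + 418595) = √415581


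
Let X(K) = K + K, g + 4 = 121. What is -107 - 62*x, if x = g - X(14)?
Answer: -5625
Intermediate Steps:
g = 117 (g = -4 + 121 = 117)
X(K) = 2*K
x = 89 (x = 117 - 2*14 = 117 - 1*28 = 117 - 28 = 89)
-107 - 62*x = -107 - 62*89 = -107 - 5518 = -5625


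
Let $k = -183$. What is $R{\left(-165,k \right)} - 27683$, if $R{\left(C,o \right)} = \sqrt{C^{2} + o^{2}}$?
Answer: $-27683 + 3 \sqrt{6746} \approx -27437.0$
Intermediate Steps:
$R{\left(-165,k \right)} - 27683 = \sqrt{\left(-165\right)^{2} + \left(-183\right)^{2}} - 27683 = \sqrt{27225 + 33489} - 27683 = \sqrt{60714} - 27683 = 3 \sqrt{6746} - 27683 = -27683 + 3 \sqrt{6746}$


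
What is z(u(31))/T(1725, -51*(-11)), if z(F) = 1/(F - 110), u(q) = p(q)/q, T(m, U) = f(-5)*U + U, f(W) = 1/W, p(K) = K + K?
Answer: -5/242352 ≈ -2.0631e-5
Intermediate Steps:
p(K) = 2*K
T(m, U) = 4*U/5 (T(m, U) = U/(-5) + U = -U/5 + U = 4*U/5)
u(q) = 2 (u(q) = (2*q)/q = 2)
z(F) = 1/(-110 + F)
z(u(31))/T(1725, -51*(-11)) = 1/((-110 + 2)*((4*(-51*(-11))/5))) = 1/((-108)*(((⅘)*561))) = -1/(108*2244/5) = -1/108*5/2244 = -5/242352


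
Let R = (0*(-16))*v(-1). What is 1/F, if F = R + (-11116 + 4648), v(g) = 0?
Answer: -1/6468 ≈ -0.00015461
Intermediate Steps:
R = 0 (R = (0*(-16))*0 = 0*0 = 0)
F = -6468 (F = 0 + (-11116 + 4648) = 0 - 6468 = -6468)
1/F = 1/(-6468) = -1/6468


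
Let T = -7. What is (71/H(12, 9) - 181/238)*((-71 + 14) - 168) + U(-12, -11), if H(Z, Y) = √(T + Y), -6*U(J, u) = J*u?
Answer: 35489/238 - 15975*√2/2 ≈ -11147.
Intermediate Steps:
U(J, u) = -J*u/6
H(Z, Y) = √(-7 + Y)
(71/H(12, 9) - 181/238)*((-71 + 14) - 168) + U(-12, -11) = (71/(√(-7 + 9)) - 181/238)*((-71 + 14) - 168) - ⅙*(-12)*(-11) = (71/(√2) - 181*1/238)*(-57 - 168) - 22 = (71*(√2/2) - 181/238)*(-225) - 22 = (71*√2/2 - 181/238)*(-225) - 22 = (-181/238 + 71*√2/2)*(-225) - 22 = (40725/238 - 15975*√2/2) - 22 = 35489/238 - 15975*√2/2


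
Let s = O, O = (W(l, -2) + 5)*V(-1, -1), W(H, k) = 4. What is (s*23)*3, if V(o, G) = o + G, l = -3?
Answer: -1242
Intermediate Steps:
V(o, G) = G + o
O = -18 (O = (4 + 5)*(-1 - 1) = 9*(-2) = -18)
s = -18
(s*23)*3 = -18*23*3 = -414*3 = -1242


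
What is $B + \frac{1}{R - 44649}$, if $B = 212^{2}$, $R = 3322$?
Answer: $\frac{1857400687}{41327} \approx 44944.0$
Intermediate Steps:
$B = 44944$
$B + \frac{1}{R - 44649} = 44944 + \frac{1}{3322 - 44649} = 44944 + \frac{1}{-41327} = 44944 - \frac{1}{41327} = \frac{1857400687}{41327}$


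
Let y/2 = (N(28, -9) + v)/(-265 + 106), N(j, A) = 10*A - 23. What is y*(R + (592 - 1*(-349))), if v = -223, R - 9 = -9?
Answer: 210784/53 ≈ 3977.1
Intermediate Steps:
N(j, A) = -23 + 10*A
R = 0 (R = 9 - 9 = 0)
y = 224/53 (y = 2*(((-23 + 10*(-9)) - 223)/(-265 + 106)) = 2*(((-23 - 90) - 223)/(-159)) = 2*((-113 - 223)*(-1/159)) = 2*(-336*(-1/159)) = 2*(112/53) = 224/53 ≈ 4.2264)
y*(R + (592 - 1*(-349))) = 224*(0 + (592 - 1*(-349)))/53 = 224*(0 + (592 + 349))/53 = 224*(0 + 941)/53 = (224/53)*941 = 210784/53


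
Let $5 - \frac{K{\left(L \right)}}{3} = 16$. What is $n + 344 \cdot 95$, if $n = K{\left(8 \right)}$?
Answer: $32647$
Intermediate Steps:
$K{\left(L \right)} = -33$ ($K{\left(L \right)} = 15 - 48 = -33$)
$n = -33$
$n + 344 \cdot 95 = -33 + 344 \cdot 95 = -33 + 32680 = 32647$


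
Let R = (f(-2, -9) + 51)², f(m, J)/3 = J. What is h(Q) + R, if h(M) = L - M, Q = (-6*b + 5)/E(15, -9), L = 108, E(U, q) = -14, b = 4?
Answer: 9557/14 ≈ 682.64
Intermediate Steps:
f(m, J) = 3*J
R = 576 (R = (3*(-9) + 51)² = (-27 + 51)² = 24² = 576)
Q = 19/14 (Q = (-6*4 + 5)/(-14) = (-24 + 5)*(-1/14) = -19*(-1/14) = 19/14 ≈ 1.3571)
h(M) = 108 - M
h(Q) + R = (108 - 1*19/14) + 576 = (108 - 19/14) + 576 = 1493/14 + 576 = 9557/14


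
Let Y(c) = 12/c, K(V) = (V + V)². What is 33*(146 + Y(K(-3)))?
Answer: 4829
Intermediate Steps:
K(V) = 4*V² (K(V) = (2*V)² = 4*V²)
33*(146 + Y(K(-3))) = 33*(146 + 12/((4*(-3)²))) = 33*(146 + 12/((4*9))) = 33*(146 + 12/36) = 33*(146 + 12*(1/36)) = 33*(146 + ⅓) = 33*(439/3) = 4829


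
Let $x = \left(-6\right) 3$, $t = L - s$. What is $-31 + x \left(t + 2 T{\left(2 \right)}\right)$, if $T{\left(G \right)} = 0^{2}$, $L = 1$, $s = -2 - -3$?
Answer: $-31$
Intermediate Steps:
$s = 1$ ($s = -2 + 3 = 1$)
$t = 0$ ($t = 1 - 1 = 0$)
$x = -18$
$T{\left(G \right)} = 0$
$-31 + x \left(t + 2 T{\left(2 \right)}\right) = -31 - 18 \left(0 + 2 \cdot 0\right) = -31 - 18 \left(0 + 0\right) = -31 - 0 = -31 + 0 = -31$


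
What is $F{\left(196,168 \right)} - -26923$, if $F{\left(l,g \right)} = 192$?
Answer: $27115$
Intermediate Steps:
$F{\left(196,168 \right)} - -26923 = 192 - -26923 = 192 + 26923 = 27115$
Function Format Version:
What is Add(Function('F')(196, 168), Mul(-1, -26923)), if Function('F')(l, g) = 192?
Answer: 27115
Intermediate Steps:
Add(Function('F')(196, 168), Mul(-1, -26923)) = Add(192, Mul(-1, -26923)) = Add(192, 26923) = 27115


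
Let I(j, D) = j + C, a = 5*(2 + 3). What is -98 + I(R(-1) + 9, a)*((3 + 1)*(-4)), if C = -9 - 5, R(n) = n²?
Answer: -34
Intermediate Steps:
C = -14
a = 25 (a = 5*5 = 25)
I(j, D) = -14 + j (I(j, D) = j - 14 = -14 + j)
-98 + I(R(-1) + 9, a)*((3 + 1)*(-4)) = -98 + (-14 + ((-1)² + 9))*((3 + 1)*(-4)) = -98 + (-14 + (1 + 9))*(4*(-4)) = -98 + (-14 + 10)*(-16) = -98 - 4*(-16) = -98 + 64 = -34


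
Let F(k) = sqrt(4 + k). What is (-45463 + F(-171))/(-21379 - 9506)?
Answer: 45463/30885 - I*sqrt(167)/30885 ≈ 1.472 - 0.00041842*I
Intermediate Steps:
(-45463 + F(-171))/(-21379 - 9506) = (-45463 + sqrt(4 - 171))/(-21379 - 9506) = (-45463 + sqrt(-167))/(-30885) = (-45463 + I*sqrt(167))*(-1/30885) = 45463/30885 - I*sqrt(167)/30885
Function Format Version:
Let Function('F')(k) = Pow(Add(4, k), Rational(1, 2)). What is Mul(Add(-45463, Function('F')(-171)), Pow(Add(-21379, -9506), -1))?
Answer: Add(Rational(45463, 30885), Mul(Rational(-1, 30885), I, Pow(167, Rational(1, 2)))) ≈ Add(1.4720, Mul(-0.00041842, I))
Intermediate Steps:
Mul(Add(-45463, Function('F')(-171)), Pow(Add(-21379, -9506), -1)) = Mul(Add(-45463, Pow(Add(4, -171), Rational(1, 2))), Pow(Add(-21379, -9506), -1)) = Mul(Add(-45463, Pow(-167, Rational(1, 2))), Pow(-30885, -1)) = Mul(Add(-45463, Mul(I, Pow(167, Rational(1, 2)))), Rational(-1, 30885)) = Add(Rational(45463, 30885), Mul(Rational(-1, 30885), I, Pow(167, Rational(1, 2))))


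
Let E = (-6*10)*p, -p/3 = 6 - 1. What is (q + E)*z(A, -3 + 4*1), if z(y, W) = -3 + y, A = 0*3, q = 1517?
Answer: -7251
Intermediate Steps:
A = 0
p = -15 (p = -3*(6 - 1) = -3*5 = -15)
E = 900 (E = -6*10*(-15) = -60*(-15) = 900)
(q + E)*z(A, -3 + 4*1) = (1517 + 900)*(-3 + 0) = 2417*(-3) = -7251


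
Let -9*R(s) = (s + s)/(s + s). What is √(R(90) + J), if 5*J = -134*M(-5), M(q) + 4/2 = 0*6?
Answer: √12035/15 ≈ 7.3136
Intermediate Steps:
M(q) = -2 (M(q) = -2 + 0*6 = -2 + 0 = -2)
R(s) = -⅑ (R(s) = -(s + s)/(9*(s + s)) = -2*s/(9*(2*s)) = -2*s*1/(2*s)/9 = -⅑*1 = -⅑)
J = 268/5 (J = (-134*(-2))/5 = (⅕)*268 = 268/5 ≈ 53.600)
√(R(90) + J) = √(-⅑ + 268/5) = √(2407/45) = √12035/15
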